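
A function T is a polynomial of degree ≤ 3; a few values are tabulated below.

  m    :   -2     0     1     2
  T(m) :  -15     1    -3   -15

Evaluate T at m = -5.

Write T(m) = am³ + bm² + cm + d; the 4 given values yield a linear system in the 4 coefficients.
Solving, the leading coefficient vanishes, and T(m) = -4m² + 1.
Then T(-5) = -99.

-99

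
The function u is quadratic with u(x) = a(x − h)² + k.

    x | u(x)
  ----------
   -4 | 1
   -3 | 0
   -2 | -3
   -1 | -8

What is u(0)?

First differences -1, -3, -5; second difference -2 = 2a, so a = -1.
Expanding, the x-coefficient is −2ah = 2h; matching it to the data gives h = -4, and then k = 1.
So u(x) = -1(x + 4)² + 1.
u(0) = -1·4² + 1 = -15.

-15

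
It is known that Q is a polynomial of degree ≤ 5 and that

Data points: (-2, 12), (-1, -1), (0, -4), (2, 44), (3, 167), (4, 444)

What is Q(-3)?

Write Q(x) = ax^5 + bx^4 + cx³ + dx² + ex + p; the 6 given values yield a linear system in the 6 coefficients.
Solving, the leading coefficient vanishes, and Q(x) = x^4 + 2x³ + 4x² - 4.
Then Q(-3) = 59.

59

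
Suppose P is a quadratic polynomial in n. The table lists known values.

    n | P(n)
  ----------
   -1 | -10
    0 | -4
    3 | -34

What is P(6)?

Write P(n) = an² + bn + c; the 3 given values yield a linear system in the 3 coefficients.
Solving, P(n) = -4n² + 2n - 4.
Then P(6) = -136.

-136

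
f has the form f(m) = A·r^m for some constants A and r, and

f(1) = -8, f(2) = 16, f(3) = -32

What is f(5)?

Consecutive ratio: 16/(-8) = -2, and -32/16 = -2, so r = -2.
Then A·(-2)^1 = -8 gives A = 4, and f(m) = 4·(-2)^m.
f(5) = 4·(-2)^5 = -128.

-128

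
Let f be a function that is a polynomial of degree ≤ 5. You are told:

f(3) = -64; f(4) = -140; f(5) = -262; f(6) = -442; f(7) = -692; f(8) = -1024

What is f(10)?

First differences: -76, -122, -180, -250, -332. Second differences: -46, -58, -70, -82. Third differences: -12, -12, -12.
Level-3 differences are constant, so f has degree 3.
Fitting a degree-3 polynomial gives f(k) = -2k³ + k² - 9k + 8.
Then f(10) = -1982.

-1982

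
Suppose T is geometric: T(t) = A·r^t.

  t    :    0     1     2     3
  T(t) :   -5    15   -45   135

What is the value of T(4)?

-405

Consecutive ratio: 15/(-5) = -3, and -45/15 = -3, so r = -3.
Then A·(-3)^0 = -5 gives A = -5, and T(t) = -5·(-3)^t.
T(4) = -5·(-3)^4 = -405.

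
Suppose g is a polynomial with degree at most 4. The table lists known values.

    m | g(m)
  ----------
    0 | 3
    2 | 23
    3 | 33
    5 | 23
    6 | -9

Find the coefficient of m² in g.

5

Write g(m) = am^4 + bm³ + cm² + dm + e; the 5 given values yield a linear system in the 5 coefficients.
Solving, the leading coefficient vanishes, and g(m) = -m³ + 5m² + 4m + 3.
The coefficient of m² is 5.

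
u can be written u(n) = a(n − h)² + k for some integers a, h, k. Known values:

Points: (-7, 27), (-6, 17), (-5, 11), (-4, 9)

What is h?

First differences -10, -6, -2; second difference 4 = 2a, so a = 2.
Expanding, the n-coefficient is −2ah = -4h; matching it to the data gives h = -4, and then k = 9.
So u(n) = 2(n + 4)² + 9.
Hence h = -4.

-4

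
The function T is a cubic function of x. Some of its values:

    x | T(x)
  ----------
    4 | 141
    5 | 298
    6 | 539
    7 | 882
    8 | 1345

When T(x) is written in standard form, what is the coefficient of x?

1

First differences: 157, 241, 343, 463. Second differences: 84, 102, 120. Third differences: 18, 18.
Level-3 differences are constant, so T has degree 3.
Fitting a degree-3 polynomial gives T(x) = 3x³ - 3x² + x - 7.
The coefficient of x is 1.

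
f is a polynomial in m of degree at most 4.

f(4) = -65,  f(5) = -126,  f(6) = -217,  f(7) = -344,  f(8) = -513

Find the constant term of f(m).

First differences: -61, -91, -127, -169. Second differences: -30, -36, -42. Third differences: -6, -6.
Level-3 differences are constant, so f has degree 3.
Fitting a degree-3 polynomial gives f(m) = -m³ - 1.
The constant term is f(0) = -1.

-1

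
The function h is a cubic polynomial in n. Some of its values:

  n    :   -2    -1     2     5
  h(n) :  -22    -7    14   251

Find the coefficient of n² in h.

Write h(n) = an³ + bn² + cn + d; the 4 given values yield a linear system in the 4 coefficients.
Solving, h(n) = 2n³ + n - 4.
The coefficient of n² is 0.

0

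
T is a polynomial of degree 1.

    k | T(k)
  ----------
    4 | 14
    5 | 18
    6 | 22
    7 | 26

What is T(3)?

First differences: 4, 4, 4.
Level-1 differences are constant, so T has degree 1.
Fitting a degree-1 polynomial gives T(k) = 4k - 2.
Then T(3) = 10.

10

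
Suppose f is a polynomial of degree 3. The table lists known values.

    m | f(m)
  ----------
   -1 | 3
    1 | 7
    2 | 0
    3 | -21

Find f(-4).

Write f(m) = am³ + bm² + cm + d; the 4 given values yield a linear system in the 4 coefficients.
Solving, f(m) = -m³ - m² + 3m + 6.
Then f(-4) = 42.

42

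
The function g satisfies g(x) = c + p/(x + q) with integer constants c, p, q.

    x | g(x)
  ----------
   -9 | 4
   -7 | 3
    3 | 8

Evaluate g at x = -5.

0

(g(x) − c)(x + q) = p for each data point; the three points give a linear system in c and q, then p follows.
Solving: c = 6, q = 3, p = 12, so g(x) = 6 + 12/(x + 3).
Then g(-5) = 6 + 12/(-2) = 0.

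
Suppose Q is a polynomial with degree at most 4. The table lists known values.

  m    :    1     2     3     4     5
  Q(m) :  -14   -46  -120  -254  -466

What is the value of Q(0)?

First differences: -32, -74, -134, -212. Second differences: -42, -60, -78. Third differences: -18, -18.
Level-3 differences are constant, so Q has degree 3.
Fitting a degree-3 polynomial gives Q(m) = -3m³ - 3m² - 2m - 6.
Then Q(0) = -6.

-6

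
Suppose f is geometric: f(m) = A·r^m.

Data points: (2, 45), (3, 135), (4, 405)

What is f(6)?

Consecutive ratio: 135/45 = 3, and 405/135 = 3, so r = 3.
Then A·3^2 = 45 gives A = 5, and f(m) = 5·3^m.
f(6) = 5·3^6 = 3645.

3645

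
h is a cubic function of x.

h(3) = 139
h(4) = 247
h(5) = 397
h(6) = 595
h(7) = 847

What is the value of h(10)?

Write h(x) = ax³ + bx² + cx + d; the 5 given values yield a linear system in the 4 coefficients.
Solving, h(x) = x³ + 9x² + 8x + 7.
Then h(10) = 1987.

1987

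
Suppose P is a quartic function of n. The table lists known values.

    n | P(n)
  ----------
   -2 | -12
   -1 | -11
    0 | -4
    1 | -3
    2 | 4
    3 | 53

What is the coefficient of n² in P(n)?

-4

First differences: 1, 7, 1, 7, 49. Second differences: 6, -6, 6, 42. Third differences: -12, 12, 36. Fourth differences: 24, 24.
Level-4 differences are constant, so P has degree 4.
Fitting a degree-4 polynomial gives P(n) = n^4 - 4n² + 4n - 4.
The coefficient of n² is -4.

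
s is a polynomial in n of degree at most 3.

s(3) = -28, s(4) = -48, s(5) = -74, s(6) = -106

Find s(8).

First differences: -20, -26, -32. Second differences: -6, -6.
Level-2 differences are constant, so s has degree 2.
Fitting a degree-2 polynomial gives s(n) = -3n² + n - 4.
Then s(8) = -188.

-188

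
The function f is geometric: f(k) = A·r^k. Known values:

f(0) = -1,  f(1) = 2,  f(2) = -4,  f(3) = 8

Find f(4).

Consecutive ratio: 2/(-1) = -2, and -4/2 = -2, so r = -2.
Then A·(-2)^0 = -1 gives A = -1, and f(k) = -1·(-2)^k.
f(4) = -1·(-2)^4 = -16.

-16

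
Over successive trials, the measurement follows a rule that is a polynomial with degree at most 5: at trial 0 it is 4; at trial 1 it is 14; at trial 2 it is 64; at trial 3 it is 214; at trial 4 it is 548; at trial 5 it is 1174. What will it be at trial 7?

3854

Write the value at n as Q(n).
First differences: 10, 50, 150, 334, 626. Second differences: 40, 100, 184, 292. Third differences: 60, 84, 108. Fourth differences: 24, 24.
Level-4 differences are constant, so Q has degree 4.
Fitting a degree-4 polynomial gives Q(n) = n^4 + 4n³ + n² + 4n + 4.
Then Q(7) = 3854.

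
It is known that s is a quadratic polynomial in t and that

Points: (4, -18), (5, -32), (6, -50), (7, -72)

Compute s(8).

-98

First differences: -14, -18, -22. Second differences: -4, -4.
Level-2 differences are constant, so s has degree 2.
Fitting a degree-2 polynomial gives s(t) = -2t² + 4t - 2.
Then s(8) = -98.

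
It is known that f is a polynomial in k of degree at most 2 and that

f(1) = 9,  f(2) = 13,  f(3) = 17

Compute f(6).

29

First differences: 4, 4.
Level-1 differences are constant, so f has degree 1.
Fitting a degree-1 polynomial gives f(k) = 4k + 5.
Then f(6) = 29.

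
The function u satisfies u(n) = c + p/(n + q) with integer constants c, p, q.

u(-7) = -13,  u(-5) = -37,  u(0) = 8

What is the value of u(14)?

(u(n) − c)(n + q) = p for each data point; the three points give a linear system in c and q, then p follows.
Solving: c = -1, q = 4, p = 36, so u(n) = -1 + 36/(n + 4).
Then u(14) = -1 + 36/18 = 1.

1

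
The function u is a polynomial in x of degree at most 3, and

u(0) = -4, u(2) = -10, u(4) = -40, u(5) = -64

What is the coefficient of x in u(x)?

3

Write u(x) = ax³ + bx² + cx + d; the 4 given values yield a linear system in the 4 coefficients.
Solving, the leading coefficient vanishes, and u(x) = -3x² + 3x - 4.
The coefficient of x is 3.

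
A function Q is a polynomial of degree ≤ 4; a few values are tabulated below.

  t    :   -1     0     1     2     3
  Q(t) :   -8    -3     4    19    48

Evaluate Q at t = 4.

Write Q(t) = at^4 + bt³ + ct² + dt + e; the 5 given values yield a linear system in the 5 coefficients.
Solving, the leading coefficient vanishes, and Q(t) = t³ + t² + 5t - 3.
Then Q(4) = 97.

97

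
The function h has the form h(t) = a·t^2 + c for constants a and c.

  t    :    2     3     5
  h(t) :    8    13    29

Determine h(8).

From h(2) = 8 and h(3) = 13: 4a + c = 8 and 9a + c = 13.
Subtracting: 5a = 5, so a = 1; then c = 8 − 1·4 = 4.
So h(t) = 1t² + 4, and h(8) = 68.

68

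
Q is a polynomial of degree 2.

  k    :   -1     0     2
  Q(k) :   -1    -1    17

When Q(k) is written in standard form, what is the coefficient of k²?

3

Write Q(k) = ak² + bk + c; the 3 given values yield a linear system in the 3 coefficients.
Solving, Q(k) = 3k² + 3k - 1.
The coefficient of k² is 3.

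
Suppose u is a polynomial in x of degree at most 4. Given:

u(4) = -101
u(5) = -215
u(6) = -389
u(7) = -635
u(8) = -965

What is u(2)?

Write u(x) = ax^4 + bx³ + cx² + dx + e; the 5 given values yield a linear system in the 5 coefficients.
Solving, the leading coefficient vanishes, and u(x) = -2x³ + 8x - 5.
Then u(2) = -5.

-5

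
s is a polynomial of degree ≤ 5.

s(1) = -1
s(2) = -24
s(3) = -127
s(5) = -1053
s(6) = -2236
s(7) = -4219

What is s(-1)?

Write s(t) = at^5 + bt^4 + ct³ + dt² + et + p; the 6 given values yield a linear system in the 6 coefficients.
Solving, the leading coefficient vanishes, and s(t) = -2t^4 + 2t³ - 2t² - t + 2.
Then s(-1) = -3.

-3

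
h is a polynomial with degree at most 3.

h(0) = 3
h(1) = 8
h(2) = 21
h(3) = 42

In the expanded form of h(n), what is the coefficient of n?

1

First differences: 5, 13, 21. Second differences: 8, 8.
Level-2 differences are constant, so h has degree 2.
Fitting a degree-2 polynomial gives h(n) = 4n² + n + 3.
The coefficient of n is 1.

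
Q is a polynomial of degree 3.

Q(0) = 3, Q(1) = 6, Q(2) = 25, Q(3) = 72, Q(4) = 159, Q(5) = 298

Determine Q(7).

First differences: 3, 19, 47, 87, 139. Second differences: 16, 28, 40, 52. Third differences: 12, 12, 12.
Level-3 differences are constant, so Q has degree 3.
Fitting a degree-3 polynomial gives Q(m) = 2m³ + 2m² - m + 3.
Then Q(7) = 780.

780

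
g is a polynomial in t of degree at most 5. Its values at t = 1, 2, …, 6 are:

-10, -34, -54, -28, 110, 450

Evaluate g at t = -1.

2

Write g(t) = at^5 + bt^4 + ct³ + dt² + et + p; the 6 given values yield a linear system in the 6 coefficients.
Solving, the leading coefficient vanishes, and g(t) = t^4 - 3t³ - 5t² - 3t.
Then g(-1) = 2.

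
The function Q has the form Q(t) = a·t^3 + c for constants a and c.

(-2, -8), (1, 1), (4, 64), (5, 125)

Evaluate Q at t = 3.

From Q(-2) = -8 and Q(1) = 1: -8a + c = -8 and 1a + c = 1.
Subtracting: 9a = 9, so a = 1; then c = -8 − 1·(-8) = 0.
So Q(t) = 1t³ + 0, and Q(3) = 27.

27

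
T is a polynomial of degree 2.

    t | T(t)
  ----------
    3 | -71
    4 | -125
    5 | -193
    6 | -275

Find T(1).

-5

First differences: -54, -68, -82. Second differences: -14, -14.
Level-2 differences are constant, so T has degree 2.
Fitting a degree-2 polynomial gives T(t) = -7t² - 5t + 7.
Then T(1) = -5.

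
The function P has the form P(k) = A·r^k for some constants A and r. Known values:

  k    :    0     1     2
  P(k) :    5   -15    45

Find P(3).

-135

Consecutive ratio: -15/5 = -3, and 45/(-15) = -3, so r = -3.
Then A·(-3)^0 = 5 gives A = 5, and P(k) = 5·(-3)^k.
P(3) = 5·(-3)^3 = -135.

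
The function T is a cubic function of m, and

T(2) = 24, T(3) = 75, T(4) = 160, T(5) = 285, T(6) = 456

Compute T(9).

1305

Write T(m) = am³ + bm² + cm + d; the 5 given values yield a linear system in the 4 coefficients.
Solving, T(m) = m³ + 8m² - 8m.
Then T(9) = 1305.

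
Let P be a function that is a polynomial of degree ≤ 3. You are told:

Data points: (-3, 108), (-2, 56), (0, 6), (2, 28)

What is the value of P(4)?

Write P(n) = an³ + bn² + cn + d; the 4 given values yield a linear system in the 4 coefficients.
Solving, the leading coefficient vanishes, and P(n) = 9n² - 7n + 6.
Then P(4) = 122.

122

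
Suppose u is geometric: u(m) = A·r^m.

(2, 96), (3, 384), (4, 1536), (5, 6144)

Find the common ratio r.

Consecutive ratio: 384/96 = 4, and 1536/384 = 4, so r = 4.
Then A·4^2 = 96 gives A = 6, and u(m) = 6·4^m.

4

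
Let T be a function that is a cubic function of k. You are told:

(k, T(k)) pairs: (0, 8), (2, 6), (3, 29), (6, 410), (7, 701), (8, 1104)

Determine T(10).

Write T(k) = ak³ + bk² + ck + d; the 6 given values yield a linear system in the 4 coefficients.
Solving, T(k) = 3k³ - 7k² + k + 8.
Then T(10) = 2318.

2318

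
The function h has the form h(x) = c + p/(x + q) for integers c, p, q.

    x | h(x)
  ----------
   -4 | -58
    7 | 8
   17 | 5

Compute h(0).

(h(x) − c)(x + q) = p for each data point; the three points give a linear system in c and q, then p follows.
Solving: c = 2, q = 3, p = 60, so h(x) = 2 + 60/(x + 3).
Then h(0) = 2 + 60/3 = 22.

22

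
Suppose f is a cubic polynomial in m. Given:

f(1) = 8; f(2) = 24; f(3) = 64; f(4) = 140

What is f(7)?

704

Write f(m) = am³ + bm² + cm + d; the 4 given values yield a linear system in the 4 coefficients.
Solving, f(m) = 2m³ + 2m + 4.
Then f(7) = 704.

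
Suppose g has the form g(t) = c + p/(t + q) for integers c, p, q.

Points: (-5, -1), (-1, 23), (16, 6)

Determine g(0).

(g(t) − c)(t + q) = p for each data point; the three points give a linear system in c and q, then p follows.
Solving: c = 5, q = 2, p = 18, so g(t) = 5 + 18/(t + 2).
Then g(0) = 5 + 18/2 = 14.

14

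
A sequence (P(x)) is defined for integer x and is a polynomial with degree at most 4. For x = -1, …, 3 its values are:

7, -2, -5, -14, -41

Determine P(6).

First differences: -9, -3, -9, -27. Second differences: 6, -6, -18. Third differences: -12, -12.
Level-3 differences are constant, so P has degree 3.
Fitting a degree-3 polynomial gives P(x) = -2x³ + 3x² - 4x - 2.
Then P(6) = -350.

-350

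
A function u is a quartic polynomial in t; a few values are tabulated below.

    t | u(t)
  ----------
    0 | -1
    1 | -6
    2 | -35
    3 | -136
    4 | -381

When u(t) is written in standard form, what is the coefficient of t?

-3

Write u(t) = at^4 + bt³ + ct² + dt + e; the 5 given values yield a linear system in the 5 coefficients.
Solving, u(t) = -t^4 - 2t³ + t² - 3t - 1.
The coefficient of t is -3.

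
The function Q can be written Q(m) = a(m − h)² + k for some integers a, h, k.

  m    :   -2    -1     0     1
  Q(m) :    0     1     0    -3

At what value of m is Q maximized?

First differences 1, -1, -3; second difference -2 = 2a, so a = -1.
Expanding, the m-coefficient is −2ah = 2h; matching it to the data gives h = -1, and then k = 1.
So Q(m) = -1(m + 1)² + 1.
Hence h = -1.

-1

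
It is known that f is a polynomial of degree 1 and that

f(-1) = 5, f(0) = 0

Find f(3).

Write f(x) = ax + b; the 2 given values yield a linear system in the 2 coefficients.
Solving, f(x) = -5x.
Then f(3) = -15.

-15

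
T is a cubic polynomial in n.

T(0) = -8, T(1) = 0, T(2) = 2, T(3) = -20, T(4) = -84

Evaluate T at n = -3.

112

Write T(n) = an³ + bn² + cn + d; the 5 given values yield a linear system in the 4 coefficients.
Solving, T(n) = -3n³ + 6n² + 5n - 8.
Then T(-3) = 112.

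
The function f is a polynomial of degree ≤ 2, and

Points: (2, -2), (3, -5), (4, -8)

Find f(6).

-14

First differences: -3, -3.
Level-1 differences are constant, so f has degree 1.
Fitting a degree-1 polynomial gives f(k) = -3k + 4.
Then f(6) = -14.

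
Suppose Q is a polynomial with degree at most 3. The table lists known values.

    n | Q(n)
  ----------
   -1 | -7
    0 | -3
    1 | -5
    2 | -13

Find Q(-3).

-33

First differences: 4, -2, -8. Second differences: -6, -6.
Level-2 differences are constant, so Q has degree 2.
Fitting a degree-2 polynomial gives Q(n) = -3n² + n - 3.
Then Q(-3) = -33.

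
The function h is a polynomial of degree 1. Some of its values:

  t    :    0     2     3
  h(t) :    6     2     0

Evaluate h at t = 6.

Write h(t) = at + b; the 3 given values yield a linear system in the 2 coefficients.
Solving, h(t) = -2t + 6.
Then h(6) = -6.

-6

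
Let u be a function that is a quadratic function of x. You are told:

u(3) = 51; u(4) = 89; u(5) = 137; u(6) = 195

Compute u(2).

Write u(x) = ax² + bx + c; the 4 given values yield a linear system in the 3 coefficients.
Solving, u(x) = 5x² + 3x - 3.
Then u(2) = 23.

23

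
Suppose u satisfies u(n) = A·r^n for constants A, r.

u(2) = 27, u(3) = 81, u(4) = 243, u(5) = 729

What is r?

Consecutive ratio: 81/27 = 3, and 243/81 = 3, so r = 3.
Then A·3^2 = 27 gives A = 3, and u(n) = 3·3^n.

3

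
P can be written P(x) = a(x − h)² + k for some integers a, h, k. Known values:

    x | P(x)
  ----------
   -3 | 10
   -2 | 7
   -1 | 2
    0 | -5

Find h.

First differences -3, -5, -7; second difference -2 = 2a, so a = -1.
Expanding, the x-coefficient is −2ah = 2h; matching it to the data gives h = -4, and then k = 11.
So P(x) = -1(x + 4)² + 11.
Hence h = -4.

-4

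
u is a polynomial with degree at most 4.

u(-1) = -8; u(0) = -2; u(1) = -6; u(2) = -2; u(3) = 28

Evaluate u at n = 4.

Write u(n) = an^4 + bn³ + cn² + dn + e; the 5 given values yield a linear system in the 5 coefficients.
Solving, the leading coefficient vanishes, and u(n) = 3n³ - 5n² - 2n - 2.
Then u(4) = 102.

102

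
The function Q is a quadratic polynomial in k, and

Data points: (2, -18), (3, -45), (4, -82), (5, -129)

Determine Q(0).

6

First differences: -27, -37, -47. Second differences: -10, -10.
Level-2 differences are constant, so Q has degree 2.
Fitting a degree-2 polynomial gives Q(k) = -5k² - 2k + 6.
Then Q(0) = 6.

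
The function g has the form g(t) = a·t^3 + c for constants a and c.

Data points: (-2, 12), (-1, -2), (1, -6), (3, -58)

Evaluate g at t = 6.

From g(-2) = 12 and g(-1) = -2: -8a + c = 12 and -1a + c = -2.
Subtracting: 7a = -14, so a = -2; then c = 12 − (-2)·(-8) = -4.
So g(t) = -2t³ − 4, and g(6) = -436.

-436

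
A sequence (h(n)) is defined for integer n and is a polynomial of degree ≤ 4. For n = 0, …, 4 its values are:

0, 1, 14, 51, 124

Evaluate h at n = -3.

-51

First differences: 1, 13, 37, 73. Second differences: 12, 24, 36. Third differences: 12, 12.
Level-3 differences are constant, so h has degree 3.
Fitting a degree-3 polynomial gives h(n) = 2n³ - n.
Then h(-3) = -51.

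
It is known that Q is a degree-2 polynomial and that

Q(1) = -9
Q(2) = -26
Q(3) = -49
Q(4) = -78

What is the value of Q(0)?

First differences: -17, -23, -29. Second differences: -6, -6.
Level-2 differences are constant, so Q has degree 2.
Fitting a degree-2 polynomial gives Q(n) = -3n² - 8n + 2.
Then Q(0) = 2.

2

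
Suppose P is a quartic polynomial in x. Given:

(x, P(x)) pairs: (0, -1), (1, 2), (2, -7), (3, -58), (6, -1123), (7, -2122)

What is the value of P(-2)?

Write P(x) = ax^4 + bx³ + cx² + dx + e; the 6 given values yield a linear system in the 5 coefficients.
Solving, P(x) = -x^4 + x³ - 2x² + 5x - 1.
Then P(-2) = -43.

-43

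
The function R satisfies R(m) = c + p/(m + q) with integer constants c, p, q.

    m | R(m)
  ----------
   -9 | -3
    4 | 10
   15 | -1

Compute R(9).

0

(R(m) − c)(m + q) = p for each data point; the three points give a linear system in c and q, then p follows.
Solving: c = -2, q = -3, p = 12, so R(m) = -2 + 12/(m − 3).
Then R(9) = -2 + 12/6 = 0.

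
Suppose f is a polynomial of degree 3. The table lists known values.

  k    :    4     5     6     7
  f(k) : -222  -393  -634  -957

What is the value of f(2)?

Write f(k) = ak³ + bk² + ck + d; the 4 given values yield a linear system in the 4 coefficients.
Solving, f(k) = -2k³ - 5k² - 4k + 2.
Then f(2) = -42.

-42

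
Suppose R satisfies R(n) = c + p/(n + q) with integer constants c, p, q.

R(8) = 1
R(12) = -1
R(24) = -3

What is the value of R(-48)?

(R(n) − c)(n + q) = p for each data point; the three points give a linear system in c and q, then p follows.
Solving: c = -5, q = 0, p = 48, so R(n) = -5 + 48/(n + 0).
Then R(-48) = -5 + 48/(-48) = -6.

-6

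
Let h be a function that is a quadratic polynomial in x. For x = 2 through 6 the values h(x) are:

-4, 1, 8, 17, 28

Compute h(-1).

First differences: 5, 7, 9, 11. Second differences: 2, 2, 2.
Level-2 differences are constant, so h has degree 2.
Fitting a degree-2 polynomial gives h(x) = x² - 8.
Then h(-1) = -7.

-7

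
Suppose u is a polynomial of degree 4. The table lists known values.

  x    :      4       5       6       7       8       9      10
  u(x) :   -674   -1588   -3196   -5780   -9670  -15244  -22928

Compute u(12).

Write u(x) = ax^4 + bx³ + cx² + dx + e; the 7 given values yield a linear system in the 5 coefficients.
Solving, u(x) = -2x^4 - 3x³ + 7x + 2.
Then u(12) = -46570.

-46570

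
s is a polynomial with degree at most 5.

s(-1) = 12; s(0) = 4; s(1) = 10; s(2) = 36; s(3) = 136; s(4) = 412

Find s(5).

1014

First differences: -8, 6, 26, 100, 276. Second differences: 14, 20, 74, 176. Third differences: 6, 54, 102. Fourth differences: 48, 48.
Level-4 differences are constant, so s has degree 4.
Fitting a degree-4 polynomial gives s(n) = 2n^4 - 3n³ + 5n² + 2n + 4.
Then s(5) = 1014.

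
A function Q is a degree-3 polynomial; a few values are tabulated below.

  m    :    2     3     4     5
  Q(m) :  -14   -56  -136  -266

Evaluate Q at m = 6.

Write Q(m) = am³ + bm² + cm + d; the 4 given values yield a linear system in the 4 coefficients.
Solving, Q(m) = -2m³ - m² + m + 4.
Then Q(6) = -458.

-458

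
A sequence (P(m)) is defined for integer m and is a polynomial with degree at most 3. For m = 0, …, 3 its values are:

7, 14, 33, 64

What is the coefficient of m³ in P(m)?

First differences: 7, 19, 31. Second differences: 12, 12.
Level-2 differences are constant, so P has degree 2.
Fitting a degree-2 polynomial gives P(m) = 6m² + m + 7.
The coefficient of m³ is 0.

0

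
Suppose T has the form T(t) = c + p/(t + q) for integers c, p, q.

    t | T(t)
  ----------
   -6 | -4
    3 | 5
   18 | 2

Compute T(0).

11

(T(t) − c)(t + q) = p for each data point; the three points give a linear system in c and q, then p follows.
Solving: c = 1, q = 2, p = 20, so T(t) = 1 + 20/(t + 2).
Then T(0) = 1 + 20/2 = 11.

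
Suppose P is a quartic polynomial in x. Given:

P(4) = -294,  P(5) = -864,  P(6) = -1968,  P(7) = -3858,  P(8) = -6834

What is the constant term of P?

6

Write P(x) = ax^4 + bx³ + cx² + dx + e; the 5 given values yield a linear system in the 5 coefficients.
Solving, P(x) = -2x^4 + 2x³ + 5x² + x + 6.
The constant term is P(0) = 6.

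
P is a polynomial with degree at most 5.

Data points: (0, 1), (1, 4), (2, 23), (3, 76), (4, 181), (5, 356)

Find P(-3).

First differences: 3, 19, 53, 105, 175. Second differences: 16, 34, 52, 70. Third differences: 18, 18, 18.
Level-3 differences are constant, so P has degree 3.
Fitting a degree-3 polynomial gives P(t) = 3t³ - t² + t + 1.
Then P(-3) = -92.

-92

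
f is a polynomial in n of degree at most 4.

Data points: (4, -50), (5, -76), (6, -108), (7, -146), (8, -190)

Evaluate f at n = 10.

First differences: -26, -32, -38, -44. Second differences: -6, -6, -6.
Level-2 differences are constant, so f has degree 2.
Fitting a degree-2 polynomial gives f(n) = -3n² + n - 6.
Then f(10) = -296.

-296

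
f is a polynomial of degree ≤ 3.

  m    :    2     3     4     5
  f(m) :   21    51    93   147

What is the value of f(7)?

First differences: 30, 42, 54. Second differences: 12, 12.
Level-2 differences are constant, so f has degree 2.
Fitting a degree-2 polynomial gives f(m) = 6m² - 3.
Then f(7) = 291.

291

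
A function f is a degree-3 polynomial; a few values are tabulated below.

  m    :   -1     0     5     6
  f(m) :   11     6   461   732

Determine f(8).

Write f(m) = am³ + bm² + cm + d; the 4 given values yield a linear system in the 4 coefficients.
Solving, f(m) = 2m³ + 8m² + m + 6.
Then f(8) = 1550.

1550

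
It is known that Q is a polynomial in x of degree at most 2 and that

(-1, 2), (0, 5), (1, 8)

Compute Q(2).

11

Write Q(x) = ax² + bx + c; the 3 given values yield a linear system in the 3 coefficients.
Solving, the leading coefficient vanishes, and Q(x) = 3x + 5.
Then Q(2) = 11.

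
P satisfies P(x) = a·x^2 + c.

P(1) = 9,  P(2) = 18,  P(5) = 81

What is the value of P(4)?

54

From P(1) = 9 and P(2) = 18: 1a + c = 9 and 4a + c = 18.
Subtracting: 3a = 9, so a = 3; then c = 9 − 3·1 = 6.
So P(x) = 3x² + 6, and P(4) = 54.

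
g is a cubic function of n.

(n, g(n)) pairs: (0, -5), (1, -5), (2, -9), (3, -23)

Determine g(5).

Write g(n) = an³ + bn² + cn + d; the 4 given values yield a linear system in the 4 coefficients.
Solving, g(n) = -n³ + n² - 5.
Then g(5) = -105.

-105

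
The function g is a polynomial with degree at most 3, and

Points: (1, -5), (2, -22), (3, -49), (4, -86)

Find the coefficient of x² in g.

Write g(x) = ax³ + bx² + cx + d; the 4 given values yield a linear system in the 4 coefficients.
Solving, the leading coefficient vanishes, and g(x) = -5x² - 2x + 2.
The coefficient of x² is -5.

-5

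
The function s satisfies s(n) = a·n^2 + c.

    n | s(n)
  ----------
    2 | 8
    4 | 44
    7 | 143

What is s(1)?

-1

From s(2) = 8 and s(4) = 44: 4a + c = 8 and 16a + c = 44.
Subtracting: 12a = 36, so a = 3; then c = 8 − 3·4 = -4.
So s(n) = 3n² − 4, and s(1) = -1.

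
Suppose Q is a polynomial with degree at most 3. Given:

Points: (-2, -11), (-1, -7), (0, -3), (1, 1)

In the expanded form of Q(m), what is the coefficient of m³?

Write Q(m) = am³ + bm² + cm + d; the 4 given values yield a linear system in the 4 coefficients.
Solving, the top 2 coefficients vanish, and Q(m) = 4m - 3.
The coefficient of m³ is 0.

0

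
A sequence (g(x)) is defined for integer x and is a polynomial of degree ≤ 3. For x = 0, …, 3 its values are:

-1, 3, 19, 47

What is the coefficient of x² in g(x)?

First differences: 4, 16, 28. Second differences: 12, 12.
Level-2 differences are constant, so g has degree 2.
Fitting a degree-2 polynomial gives g(x) = 6x² - 2x - 1.
The coefficient of x² is 6.

6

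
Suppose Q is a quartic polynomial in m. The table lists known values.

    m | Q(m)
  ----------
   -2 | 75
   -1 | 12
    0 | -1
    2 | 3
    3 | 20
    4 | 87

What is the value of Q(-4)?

Write Q(m) = am^4 + bm³ + cm² + dm + e; the 6 given values yield a linear system in the 5 coefficients.
Solving, Q(m) = m^4 - 4m³ + 6m² - 2m - 1.
Then Q(-4) = 615.

615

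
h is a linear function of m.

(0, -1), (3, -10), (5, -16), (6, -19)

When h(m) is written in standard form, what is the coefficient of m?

Write h(m) = am + b; the 4 given values yield a linear system in the 2 coefficients.
Solving, h(m) = -3m - 1.
The coefficient of m is -3.

-3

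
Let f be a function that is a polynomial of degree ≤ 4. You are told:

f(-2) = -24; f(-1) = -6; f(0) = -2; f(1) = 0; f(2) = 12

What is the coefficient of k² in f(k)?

Write f(k) = ak^4 + bk³ + ck² + dk + e; the 5 given values yield a linear system in the 5 coefficients.
Solving, the leading coefficient vanishes, and f(k) = 2k³ - k² + k - 2.
The coefficient of k² is -1.

-1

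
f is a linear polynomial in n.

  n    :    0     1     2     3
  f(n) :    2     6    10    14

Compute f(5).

Write f(n) = an + b; the 4 given values yield a linear system in the 2 coefficients.
Solving, f(n) = 4n + 2.
Then f(5) = 22.

22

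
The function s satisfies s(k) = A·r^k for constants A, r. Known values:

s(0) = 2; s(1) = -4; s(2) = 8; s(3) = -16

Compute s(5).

-64

Consecutive ratio: -4/2 = -2, and 8/(-4) = -2, so r = -2.
Then A·(-2)^0 = 2 gives A = 2, and s(k) = 2·(-2)^k.
s(5) = 2·(-2)^5 = -64.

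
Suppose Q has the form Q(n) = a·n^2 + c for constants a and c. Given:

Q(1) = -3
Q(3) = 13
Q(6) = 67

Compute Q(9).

From Q(1) = -3 and Q(3) = 13: 1a + c = -3 and 9a + c = 13.
Subtracting: 8a = 16, so a = 2; then c = -3 − 2·1 = -5.
So Q(n) = 2n² − 5, and Q(9) = 157.

157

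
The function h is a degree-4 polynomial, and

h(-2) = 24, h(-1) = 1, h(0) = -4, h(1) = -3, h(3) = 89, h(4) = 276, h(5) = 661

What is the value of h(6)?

Write h(m) = am^4 + bm³ + cm² + dm + e; the 7 given values yield a linear system in the 5 coefficients.
Solving, h(m) = m^4 + 2m² - 2m - 4.
Then h(6) = 1352.

1352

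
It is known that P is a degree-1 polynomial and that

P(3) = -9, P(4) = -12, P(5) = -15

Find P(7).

Write P(n) = an + b; the 3 given values yield a linear system in the 2 coefficients.
Solving, P(n) = -3n.
Then P(7) = -21.

-21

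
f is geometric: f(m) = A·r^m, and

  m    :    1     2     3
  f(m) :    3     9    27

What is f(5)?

Consecutive ratio: 9/3 = 3, and 27/9 = 3, so r = 3.
Then A·3^1 = 3 gives A = 1, and f(m) = 1·3^m.
f(5) = 1·3^5 = 243.

243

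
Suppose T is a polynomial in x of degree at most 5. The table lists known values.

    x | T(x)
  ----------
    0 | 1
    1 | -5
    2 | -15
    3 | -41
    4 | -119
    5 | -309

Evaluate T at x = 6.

-695

First differences: -6, -10, -26, -78, -190. Second differences: -4, -16, -52, -112. Third differences: -12, -36, -60. Fourth differences: -24, -24.
Level-4 differences are constant, so T has degree 4.
Fitting a degree-4 polynomial gives T(x) = -x^4 + 4x³ - 7x² - 2x + 1.
Then T(6) = -695.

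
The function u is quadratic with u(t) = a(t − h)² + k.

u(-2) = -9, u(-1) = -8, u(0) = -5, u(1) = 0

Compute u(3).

First differences 1, 3, 5; second difference 2 = 2a, so a = 1.
Expanding, the t-coefficient is −2ah = -2h; matching it to the data gives h = -2, and then k = -9.
So u(t) = 1(t + 2)² − 9.
u(3) = 1·5² − 9 = 16.

16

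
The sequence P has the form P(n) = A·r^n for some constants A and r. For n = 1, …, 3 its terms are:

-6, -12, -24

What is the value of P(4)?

Consecutive ratio: -12/(-6) = 2, and -24/(-12) = 2, so r = 2.
Then A·2^1 = -6 gives A = -3, and P(n) = -3·2^n.
P(4) = -3·2^4 = -48.

-48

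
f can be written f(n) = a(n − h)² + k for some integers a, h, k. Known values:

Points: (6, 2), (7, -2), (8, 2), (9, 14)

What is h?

First differences -4, 4, 12; second difference 8 = 2a, so a = 4.
Expanding, the n-coefficient is −2ah = -8h; matching it to the data gives h = 7, and then k = -2.
So f(n) = 4(n − 7)² − 2.
Hence h = 7.

7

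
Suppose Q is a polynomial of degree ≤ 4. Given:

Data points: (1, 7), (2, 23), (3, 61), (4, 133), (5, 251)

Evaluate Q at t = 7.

First differences: 16, 38, 72, 118. Second differences: 22, 34, 46. Third differences: 12, 12.
Level-3 differences are constant, so Q has degree 3.
Fitting a degree-3 polynomial gives Q(t) = 2t³ - t² + 5t + 1.
Then Q(7) = 673.

673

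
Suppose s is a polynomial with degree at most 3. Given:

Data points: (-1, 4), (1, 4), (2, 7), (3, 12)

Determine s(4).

19

Write s(n) = an³ + bn² + cn + d; the 4 given values yield a linear system in the 4 coefficients.
Solving, the leading coefficient vanishes, and s(n) = n² + 3.
Then s(4) = 19.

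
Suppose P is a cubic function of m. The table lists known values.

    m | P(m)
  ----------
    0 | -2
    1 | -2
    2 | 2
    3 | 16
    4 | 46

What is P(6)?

First differences: 0, 4, 14, 30. Second differences: 4, 10, 16. Third differences: 6, 6.
Level-3 differences are constant, so P has degree 3.
Fitting a degree-3 polynomial gives P(m) = m³ - m² - 2.
Then P(6) = 178.

178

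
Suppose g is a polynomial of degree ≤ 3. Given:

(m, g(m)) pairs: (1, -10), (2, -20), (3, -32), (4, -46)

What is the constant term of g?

Write g(m) = am³ + bm² + cm + d; the 4 given values yield a linear system in the 4 coefficients.
Solving, the leading coefficient vanishes, and g(m) = -m² - 7m - 2.
The constant term is g(0) = -2.

-2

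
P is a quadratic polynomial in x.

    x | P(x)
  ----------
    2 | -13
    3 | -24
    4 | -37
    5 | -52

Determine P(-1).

8

First differences: -11, -13, -15. Second differences: -2, -2.
Level-2 differences are constant, so P has degree 2.
Fitting a degree-2 polynomial gives P(x) = -x² - 6x + 3.
Then P(-1) = 8.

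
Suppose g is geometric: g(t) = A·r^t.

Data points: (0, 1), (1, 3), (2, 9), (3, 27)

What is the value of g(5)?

243

Consecutive ratio: 3/1 = 3, and 9/3 = 3, so r = 3.
Then A·3^0 = 1 gives A = 1, and g(t) = 1·3^t.
g(5) = 1·3^5 = 243.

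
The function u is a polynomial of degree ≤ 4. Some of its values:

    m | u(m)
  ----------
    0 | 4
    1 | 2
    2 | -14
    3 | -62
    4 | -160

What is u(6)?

-578

Write u(m) = am^4 + bm³ + cm² + dm + e; the 5 given values yield a linear system in the 5 coefficients.
Solving, the leading coefficient vanishes, and u(m) = -3m³ + 2m² - m + 4.
Then u(6) = -578.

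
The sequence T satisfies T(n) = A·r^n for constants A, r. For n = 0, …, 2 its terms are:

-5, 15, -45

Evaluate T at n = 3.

Consecutive ratio: 15/(-5) = -3, and -45/15 = -3, so r = -3.
Then A·(-3)^0 = -5 gives A = -5, and T(n) = -5·(-3)^n.
T(3) = -5·(-3)^3 = 135.

135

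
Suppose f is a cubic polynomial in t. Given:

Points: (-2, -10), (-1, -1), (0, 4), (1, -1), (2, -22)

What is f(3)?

Write f(t) = at³ + bt² + ct + d; the 5 given values yield a linear system in the 4 coefficients.
Solving, f(t) = -t³ - 5t² + t + 4.
Then f(3) = -65.

-65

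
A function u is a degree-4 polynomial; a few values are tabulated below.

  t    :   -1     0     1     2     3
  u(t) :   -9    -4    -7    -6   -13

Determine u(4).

Write u(t) = at^4 + bt³ + ct² + dt + e; the 5 given values yield a linear system in the 5 coefficients.
Solving, u(t) = -t^4 + 4t³ - 3t² - 3t - 4.
Then u(4) = -64.

-64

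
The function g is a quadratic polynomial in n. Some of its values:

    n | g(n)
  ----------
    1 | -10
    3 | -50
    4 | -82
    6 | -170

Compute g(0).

-2

Write g(n) = an² + bn + c; the 4 given values yield a linear system in the 3 coefficients.
Solving, g(n) = -4n² - 4n - 2.
Then g(0) = -2.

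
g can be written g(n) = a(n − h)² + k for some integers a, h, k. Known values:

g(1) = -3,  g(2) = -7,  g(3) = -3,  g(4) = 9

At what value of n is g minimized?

2

First differences -4, 4, 12; second difference 8 = 2a, so a = 4.
Expanding, the n-coefficient is −2ah = -8h; matching it to the data gives h = 2, and then k = -7.
So g(n) = 4(n − 2)² − 7.
Hence h = 2.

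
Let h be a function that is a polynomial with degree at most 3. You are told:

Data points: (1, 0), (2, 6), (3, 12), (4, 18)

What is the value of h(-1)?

Write h(k) = ak³ + bk² + ck + d; the 4 given values yield a linear system in the 4 coefficients.
Solving, the top 2 coefficients vanish, and h(k) = 6k - 6.
Then h(-1) = -12.

-12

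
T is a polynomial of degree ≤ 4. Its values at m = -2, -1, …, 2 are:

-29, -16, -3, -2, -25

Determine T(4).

First differences: 13, 13, 1, -23. Second differences: 0, -12, -24. Third differences: -12, -12.
Level-3 differences are constant, so T has degree 3.
Fitting a degree-3 polynomial gives T(m) = -2m³ - 6m² + 9m - 3.
Then T(4) = -191.

-191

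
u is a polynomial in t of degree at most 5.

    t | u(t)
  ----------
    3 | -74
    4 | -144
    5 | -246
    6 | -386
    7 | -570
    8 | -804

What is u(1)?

First differences: -70, -102, -140, -184, -234. Second differences: -32, -38, -44, -50. Third differences: -6, -6, -6.
Level-3 differences are constant, so u has degree 3.
Fitting a degree-3 polynomial gives u(t) = -t³ - 4t² - 5t + 4.
Then u(1) = -6.

-6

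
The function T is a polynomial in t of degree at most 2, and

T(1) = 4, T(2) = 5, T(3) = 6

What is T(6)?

9

First differences: 1, 1.
Level-1 differences are constant, so T has degree 1.
Fitting a degree-1 polynomial gives T(t) = t + 3.
Then T(6) = 9.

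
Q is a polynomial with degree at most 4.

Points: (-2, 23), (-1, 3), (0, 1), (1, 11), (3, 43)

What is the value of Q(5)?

Write Q(x) = ax^4 + bx³ + cx² + dx + e; the 5 given values yield a linear system in the 5 coefficients.
Solving, the leading coefficient vanishes, and Q(x) = -x³ + 6x² + 5x + 1.
Then Q(5) = 51.

51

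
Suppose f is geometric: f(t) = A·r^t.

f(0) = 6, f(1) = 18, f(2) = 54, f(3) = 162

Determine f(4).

Consecutive ratio: 18/6 = 3, and 54/18 = 3, so r = 3.
Then A·3^0 = 6 gives A = 6, and f(t) = 6·3^t.
f(4) = 6·3^4 = 486.

486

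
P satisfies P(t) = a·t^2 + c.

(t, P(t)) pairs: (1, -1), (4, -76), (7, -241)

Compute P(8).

-316

From P(1) = -1 and P(4) = -76: 1a + c = -1 and 16a + c = -76.
Subtracting: 15a = -75, so a = -5; then c = -1 − (-5)·1 = 4.
So P(t) = -5t² + 4, and P(8) = -316.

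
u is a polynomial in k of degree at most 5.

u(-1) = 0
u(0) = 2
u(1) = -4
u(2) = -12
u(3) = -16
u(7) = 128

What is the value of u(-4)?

Write u(k) = ak^5 + bk^4 + ck³ + dk² + ek + p; the 6 given values yield a linear system in the 6 coefficients.
Solving, the top 2 coefficients vanish, and u(k) = k³ - 4k² - 3k + 2.
Then u(-4) = -114.

-114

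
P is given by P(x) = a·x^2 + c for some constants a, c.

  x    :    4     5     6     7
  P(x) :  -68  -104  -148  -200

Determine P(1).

-8

From P(4) = -68 and P(5) = -104: 16a + c = -68 and 25a + c = -104.
Subtracting: 9a = -36, so a = -4; then c = -68 − (-4)·16 = -4.
So P(x) = -4x² − 4, and P(1) = -8.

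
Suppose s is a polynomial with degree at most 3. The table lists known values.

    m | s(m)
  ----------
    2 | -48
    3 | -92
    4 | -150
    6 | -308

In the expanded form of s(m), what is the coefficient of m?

Write s(m) = am³ + bm² + cm + d; the 4 given values yield a linear system in the 4 coefficients.
Solving, the leading coefficient vanishes, and s(m) = -7m² - 9m - 2.
The coefficient of m is -9.

-9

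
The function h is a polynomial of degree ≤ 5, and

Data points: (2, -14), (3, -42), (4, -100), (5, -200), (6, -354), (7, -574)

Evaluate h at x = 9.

-1260

First differences: -28, -58, -100, -154, -220. Second differences: -30, -42, -54, -66. Third differences: -12, -12, -12.
Level-3 differences are constant, so h has degree 3.
Fitting a degree-3 polynomial gives h(x) = -2x³ + 3x² - 5x.
Then h(9) = -1260.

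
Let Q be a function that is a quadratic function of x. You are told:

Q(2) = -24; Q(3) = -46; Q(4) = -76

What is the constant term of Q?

-4

Write Q(x) = ax² + bx + c; the 3 given values yield a linear system in the 3 coefficients.
Solving, Q(x) = -4x² - 2x - 4.
The constant term is Q(0) = -4.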